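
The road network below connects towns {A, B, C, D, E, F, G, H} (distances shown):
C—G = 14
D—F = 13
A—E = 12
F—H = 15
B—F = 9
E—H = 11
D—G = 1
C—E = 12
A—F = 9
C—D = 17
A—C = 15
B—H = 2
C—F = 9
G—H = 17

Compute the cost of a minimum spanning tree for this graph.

Grow the tree from A using Prim:
Step 1: cheapest edge leaving the tree is A—F (9); add F.
Step 2: cheapest edge leaving the tree is B—F (9); add B.
Step 3: cheapest edge leaving the tree is B—H (2); add H.
Step 4: cheapest edge leaving the tree is C—F (9); add C.
Step 5: cheapest edge leaving the tree is E—H (11); add E.
Step 6: cheapest edge leaving the tree is D—F (13); add D.
Step 7: cheapest edge leaving the tree is D—G (1); add G.
MST edges: A—F, B—F, B—H, C—F, E—H, D—F, D—G; total weight 9+9+2+9+11+13+1 = 54.

54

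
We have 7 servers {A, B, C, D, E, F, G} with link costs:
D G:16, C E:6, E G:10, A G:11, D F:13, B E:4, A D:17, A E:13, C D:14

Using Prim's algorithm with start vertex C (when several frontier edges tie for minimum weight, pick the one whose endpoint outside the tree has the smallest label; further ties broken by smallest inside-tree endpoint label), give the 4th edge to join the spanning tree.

Prim's algorithm from C:
Step 1: cheapest edge leaving the tree is C E (6); add E.
Step 2: cheapest edge leaving the tree is B E (4); add B.
Step 3: cheapest edge leaving the tree is E G (10); add G.
Step 4: cheapest edge leaving the tree is A G (11); add A.
Step 5: cheapest edge leaving the tree is C D (14); add D.
Step 6: cheapest edge leaving the tree is D F (13); add F.
The 4th edge added is A G.

A-G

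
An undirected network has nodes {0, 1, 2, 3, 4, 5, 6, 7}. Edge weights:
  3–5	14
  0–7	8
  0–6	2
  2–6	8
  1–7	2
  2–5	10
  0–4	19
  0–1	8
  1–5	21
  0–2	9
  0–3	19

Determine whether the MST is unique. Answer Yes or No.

Kruskal: consider edges lightest-first.
0–6 (2): add — endpoints in different components.
1–7 (2): add — endpoints in different components.
0–1 (8): add — endpoints in different components.
0–7 (8): skip — 0 and 7 already connected.
2–6 (8): add — endpoints in different components.
0–2 (9): skip — 0 and 2 already connected.
2–5 (10): add — endpoints in different components.
3–5 (14): add — endpoints in different components.
0–3 (19): skip — 0 and 3 already connected.
0–4 (19): add — endpoints in different components.
Non-tree edge 0–7 has weight 8, equal to the heaviest edge on its tree cycle — swapping gives another MST of the same weight. Not unique.

No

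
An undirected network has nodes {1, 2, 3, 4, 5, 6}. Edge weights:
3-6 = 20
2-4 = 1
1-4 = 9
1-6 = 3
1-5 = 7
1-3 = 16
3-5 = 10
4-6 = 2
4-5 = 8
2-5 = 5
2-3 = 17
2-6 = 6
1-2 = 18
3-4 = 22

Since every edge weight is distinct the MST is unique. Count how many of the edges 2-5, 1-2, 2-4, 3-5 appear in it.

Sort edges by weight, then run Kruskal:
2-4 (1): add. Components now {1} {2,4} {3} {5} {6}
4-6 (2): add. Components now {1} {2,4,6} {3} {5}
1-6 (3): add. Components now {1,2,4,6} {3} {5}
2-5 (5): add. Components now {1,2,4,5,6} {3}
2-6 (6): skip — 2 and 6 already connected.
1-5 (7): skip — 1 and 5 already connected.
4-5 (8): skip — 4 and 5 already connected.
1-4 (9): skip — 1 and 4 already connected.
3-5 (10): add. Components now {1,2,3,4,5,6}
MST edge set: {2-4, 4-6, 1-6, 2-5, 3-5}.
Of the listed edges, {2-5, 2-4, 3-5} are in the MST → 3.

3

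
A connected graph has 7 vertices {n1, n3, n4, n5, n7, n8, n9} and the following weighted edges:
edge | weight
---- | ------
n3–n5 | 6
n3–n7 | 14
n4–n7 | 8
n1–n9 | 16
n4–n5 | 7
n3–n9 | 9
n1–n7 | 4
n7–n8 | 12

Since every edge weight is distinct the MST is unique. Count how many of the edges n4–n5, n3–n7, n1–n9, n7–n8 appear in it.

Sort edges by weight, then run Kruskal:
n1–n7 (4): add. Components now {n1,n7} {n3} {n9} {n4} {n8} {n5}
n3–n5 (6): add. Components now {n1,n7} {n3,n5} {n9} {n4} {n8}
n4–n5 (7): add. Components now {n1,n7} {n3,n4,n5} {n9} {n8}
n4–n7 (8): add. Components now {n1,n3,n4,n5,n7} {n9} {n8}
n3–n9 (9): add. Components now {n1,n3,n4,n5,n7,n9} {n8}
n7–n8 (12): add. Components now {n1,n3,n4,n5,n7,n8,n9}
MST edge set: {n1–n7, n3–n5, n4–n5, n4–n7, n3–n9, n7–n8}.
Of the listed edges, {n4–n5, n7–n8} are in the MST → 2.

2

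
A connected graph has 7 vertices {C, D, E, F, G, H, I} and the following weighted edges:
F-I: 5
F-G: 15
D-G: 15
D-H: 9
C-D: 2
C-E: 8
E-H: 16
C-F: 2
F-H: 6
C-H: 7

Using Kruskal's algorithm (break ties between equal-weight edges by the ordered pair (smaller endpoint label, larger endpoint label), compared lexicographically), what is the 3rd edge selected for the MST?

F-I

Kruskal: consider edges lightest-first.
C-D (2): add — endpoints in different components.
C-F (2): add — endpoints in different components.
F-I (5): add — endpoints in different components.
F-H (6): add — endpoints in different components.
C-H (7): skip — C and H already connected.
C-E (8): add — endpoints in different components.
D-H (9): skip — D and H already connected.
D-G (15): add — endpoints in different components.
The 3rd edge added is F-I.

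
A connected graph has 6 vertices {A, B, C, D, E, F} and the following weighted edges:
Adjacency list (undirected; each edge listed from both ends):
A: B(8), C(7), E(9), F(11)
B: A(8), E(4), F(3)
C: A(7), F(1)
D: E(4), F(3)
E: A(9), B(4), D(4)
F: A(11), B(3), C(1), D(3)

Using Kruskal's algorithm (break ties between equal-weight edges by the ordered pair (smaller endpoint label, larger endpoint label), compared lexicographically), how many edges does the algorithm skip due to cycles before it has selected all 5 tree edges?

1

Kruskal's algorithm — process edges by increasing weight (ties by edge label):
C-F (1): add — endpoints in different components.
B-F (3): add — endpoints in different components.
D-F (3): add — endpoints in different components.
B-E (4): add — endpoints in different components.
D-E (4): skip — D and E already connected.
A-C (7): add — endpoints in different components.
Edges rejected before the tree was complete: 1.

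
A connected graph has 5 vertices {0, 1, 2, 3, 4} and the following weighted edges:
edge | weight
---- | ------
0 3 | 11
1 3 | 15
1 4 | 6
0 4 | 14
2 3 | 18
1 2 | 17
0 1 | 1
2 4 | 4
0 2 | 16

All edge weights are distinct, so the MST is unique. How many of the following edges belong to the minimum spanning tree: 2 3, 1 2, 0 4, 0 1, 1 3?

Kruskal: consider edges lightest-first.
0 1 (1): add — endpoints in different components.
2 4 (4): add — endpoints in different components.
1 4 (6): add — endpoints in different components.
0 3 (11): add — endpoints in different components.
MST edge set: {0 1, 2 4, 1 4, 0 3}.
Of the listed edges, {0 1} are in the MST → 1.

1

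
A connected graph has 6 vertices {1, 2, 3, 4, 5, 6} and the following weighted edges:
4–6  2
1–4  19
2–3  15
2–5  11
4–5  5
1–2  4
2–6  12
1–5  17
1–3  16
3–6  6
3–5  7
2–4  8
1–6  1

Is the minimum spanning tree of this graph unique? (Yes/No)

Yes

Kruskal's algorithm — process edges by increasing weight (ties by edge label):
1–6 (1): add — endpoints in different components.
4–6 (2): add — endpoints in different components.
1–2 (4): add — endpoints in different components.
4–5 (5): add — endpoints in different components.
3–6 (6): add — endpoints in different components.
Every non-tree edge has weight strictly greater than the heaviest edge on the tree path between its endpoints, so the MST is unique.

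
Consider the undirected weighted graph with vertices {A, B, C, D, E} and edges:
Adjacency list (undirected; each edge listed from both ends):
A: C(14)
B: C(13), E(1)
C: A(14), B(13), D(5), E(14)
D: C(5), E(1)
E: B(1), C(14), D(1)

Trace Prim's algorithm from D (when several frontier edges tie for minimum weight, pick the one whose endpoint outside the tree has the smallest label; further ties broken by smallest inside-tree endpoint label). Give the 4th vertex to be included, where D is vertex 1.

Grow the tree from D using Prim:
Step 1: frontier [D–E 1, C–D 5] → take D–E (1); add E.
Step 2: frontier [C–D 5, B–E 1, C–E 14] → take B–E (1); add B.
Step 3: frontier [B–C 13, C–D 5, C–E 14] → take C–D (5); add C.
Step 4: frontier [A–C 14] → take A–C (14); add A.
Vertex order: D, E, B, C, A. The 4th vertex is C.

C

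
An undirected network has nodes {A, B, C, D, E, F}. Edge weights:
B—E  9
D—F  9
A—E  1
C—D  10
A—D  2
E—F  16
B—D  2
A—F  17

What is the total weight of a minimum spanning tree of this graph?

24

Kruskal's algorithm — process edges by increasing weight (ties by edge label):
A—E (1): add. Components now {A,E} {B} {C} {D} {F}
A—D (2): add. Components now {A,D,E} {B} {C} {F}
B—D (2): add. Components now {A,B,D,E} {C} {F}
B—E (9): skip — B and E already connected.
D—F (9): add. Components now {A,B,D,E,F} {C}
C—D (10): add. Components now {A,B,C,D,E,F}
MST edges: A—E, A—D, B—D, D—F, C—D; total weight 1+2+2+9+10 = 24.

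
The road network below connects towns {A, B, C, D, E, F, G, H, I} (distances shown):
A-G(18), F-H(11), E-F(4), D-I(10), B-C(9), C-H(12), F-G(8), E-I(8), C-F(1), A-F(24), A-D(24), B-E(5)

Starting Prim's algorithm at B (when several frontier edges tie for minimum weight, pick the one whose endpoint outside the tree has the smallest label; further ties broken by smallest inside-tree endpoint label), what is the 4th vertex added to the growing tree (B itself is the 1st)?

Prim's algorithm from B:
Step 1: frontier [B-E 5, B-C 9] → take B-E (5); add E.
Step 2: frontier [B-C 9, E-F 4, E-I 8] → take E-F (4); add F.
Step 3: frontier [B-C 9, E-I 8, C-F 1, F-G 8, F-H 11, A-F 24] → take C-F (1); add C.
Step 4: frontier [C-H 12, E-I 8, F-G 8, F-H 11, A-F 24] → take F-G (8); add G.
Step 5: frontier [C-H 12, E-I 8, F-H 11, A-F 24, A-G 18] → take E-I (8); add I.
Step 6: frontier [C-H 12, F-H 11, A-F 24, A-G 18, D-I 10] → take D-I (10); add D.
Step 7: frontier [C-H 12, A-D 24, F-H 11, A-F 24, A-G 18] → take F-H (11); add H.
Step 8: frontier [A-D 24, A-F 24, A-G 18] → take A-G (18); add A.
Vertex order: B, E, F, C, G, I, D, H, A. The 4th vertex is C.

C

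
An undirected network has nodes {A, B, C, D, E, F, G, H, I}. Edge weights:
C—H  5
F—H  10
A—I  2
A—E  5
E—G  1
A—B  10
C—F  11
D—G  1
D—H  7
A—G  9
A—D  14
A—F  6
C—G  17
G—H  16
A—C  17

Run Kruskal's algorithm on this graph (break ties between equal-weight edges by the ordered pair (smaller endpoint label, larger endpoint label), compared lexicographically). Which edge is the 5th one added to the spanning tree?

C-H

Kruskal's algorithm — process edges by increasing weight (ties by edge label):
D—G (1): add — endpoints in different components.
E—G (1): add — endpoints in different components.
A—I (2): add — endpoints in different components.
A—E (5): add — endpoints in different components.
C—H (5): add — endpoints in different components.
A—F (6): add — endpoints in different components.
D—H (7): add — endpoints in different components.
A—G (9): skip — A and G already connected.
A—B (10): add — endpoints in different components.
The 5th edge added is C—H.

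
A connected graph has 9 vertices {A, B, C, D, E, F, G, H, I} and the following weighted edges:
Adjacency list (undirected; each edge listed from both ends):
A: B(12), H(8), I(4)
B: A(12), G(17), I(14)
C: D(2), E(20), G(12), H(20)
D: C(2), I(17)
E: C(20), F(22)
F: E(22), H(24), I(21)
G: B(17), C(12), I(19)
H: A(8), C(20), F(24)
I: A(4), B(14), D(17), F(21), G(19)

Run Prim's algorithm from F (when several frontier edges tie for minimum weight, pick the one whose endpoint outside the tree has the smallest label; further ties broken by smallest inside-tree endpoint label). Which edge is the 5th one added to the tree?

D-I

Grow the tree from F using Prim:
Step 1: cheapest edge leaving the tree is F I (21); add I.
Step 2: cheapest edge leaving the tree is A I (4); add A.
Step 3: cheapest edge leaving the tree is A H (8); add H.
Step 4: cheapest edge leaving the tree is A B (12); add B.
Step 5: cheapest edge leaving the tree is D I (17); add D.
Step 6: cheapest edge leaving the tree is C D (2); add C.
Step 7: cheapest edge leaving the tree is C G (12); add G.
Step 8: cheapest edge leaving the tree is C E (20); add E.
The 5th edge added is D I.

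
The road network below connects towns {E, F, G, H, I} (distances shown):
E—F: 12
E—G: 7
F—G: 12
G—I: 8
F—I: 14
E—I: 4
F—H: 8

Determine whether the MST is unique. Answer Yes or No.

No

Sort edges by weight, then run Kruskal:
E—I (4): add — endpoints in different components.
E—G (7): add — endpoints in different components.
F—H (8): add — endpoints in different components.
G—I (8): skip — G and I already connected.
E—F (12): add — endpoints in different components.
Non-tree edge F—G has weight 12, equal to the heaviest edge on its tree cycle — swapping gives another MST of the same weight. Not unique.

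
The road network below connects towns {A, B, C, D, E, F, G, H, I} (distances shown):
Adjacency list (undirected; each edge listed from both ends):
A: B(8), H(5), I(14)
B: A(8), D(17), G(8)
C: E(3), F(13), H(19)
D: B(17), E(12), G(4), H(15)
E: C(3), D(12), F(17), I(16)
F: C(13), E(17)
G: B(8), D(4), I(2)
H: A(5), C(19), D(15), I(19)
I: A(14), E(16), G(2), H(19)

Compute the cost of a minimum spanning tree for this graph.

Prim, starting at G.
Step 1: cheapest edge leaving the tree is G—I (2); add I.
Step 2: cheapest edge leaving the tree is D—G (4); add D.
Step 3: cheapest edge leaving the tree is B—G (8); add B.
Step 4: cheapest edge leaving the tree is A—B (8); add A.
Step 5: cheapest edge leaving the tree is A—H (5); add H.
Step 6: cheapest edge leaving the tree is D—E (12); add E.
Step 7: cheapest edge leaving the tree is C—E (3); add C.
Step 8: cheapest edge leaving the tree is C—F (13); add F.
MST edges: G—I, D—G, B—G, A—B, A—H, D—E, C—E, C—F; total weight 2+4+8+8+5+12+3+13 = 55.

55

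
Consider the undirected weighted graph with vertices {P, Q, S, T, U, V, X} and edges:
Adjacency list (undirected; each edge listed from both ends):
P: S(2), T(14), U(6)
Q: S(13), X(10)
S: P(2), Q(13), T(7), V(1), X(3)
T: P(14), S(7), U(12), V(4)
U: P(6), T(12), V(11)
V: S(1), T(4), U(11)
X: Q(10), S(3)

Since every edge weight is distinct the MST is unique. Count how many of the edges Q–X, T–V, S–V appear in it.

Sort edges by weight, then run Kruskal:
S–V (1): add — endpoints in different components.
P–S (2): add — endpoints in different components.
S–X (3): add — endpoints in different components.
T–V (4): add — endpoints in different components.
P–U (6): add — endpoints in different components.
S–T (7): skip — S and T already connected.
Q–X (10): add — endpoints in different components.
MST edge set: {S–V, P–S, S–X, T–V, P–U, Q–X}.
Of the listed edges, {Q–X, T–V, S–V} are in the MST → 3.

3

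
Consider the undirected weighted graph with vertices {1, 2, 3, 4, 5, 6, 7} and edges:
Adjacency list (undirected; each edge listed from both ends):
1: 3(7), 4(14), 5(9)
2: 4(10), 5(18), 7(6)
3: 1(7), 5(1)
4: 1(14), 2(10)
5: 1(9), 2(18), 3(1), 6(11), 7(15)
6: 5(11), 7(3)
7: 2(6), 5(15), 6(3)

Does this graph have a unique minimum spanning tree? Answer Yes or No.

Yes

Kruskal's algorithm — process edges by increasing weight (ties by edge label):
3-5 (1): add — endpoints in different components.
6-7 (3): add — endpoints in different components.
2-7 (6): add — endpoints in different components.
1-3 (7): add — endpoints in different components.
1-5 (9): skip — 1 and 5 already connected.
2-4 (10): add — endpoints in different components.
5-6 (11): add — endpoints in different components.
Every non-tree edge has weight strictly greater than the heaviest edge on the tree path between its endpoints, so the MST is unique.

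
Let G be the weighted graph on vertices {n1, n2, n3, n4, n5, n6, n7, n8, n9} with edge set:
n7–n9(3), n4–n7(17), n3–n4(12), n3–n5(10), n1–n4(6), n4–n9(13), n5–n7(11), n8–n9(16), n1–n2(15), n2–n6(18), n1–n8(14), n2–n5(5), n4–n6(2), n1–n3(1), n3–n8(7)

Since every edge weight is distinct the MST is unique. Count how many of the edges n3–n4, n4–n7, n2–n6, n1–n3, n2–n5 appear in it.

2

Sort edges by weight, then run Kruskal:
n1–n3 (1): add — endpoints in different components.
n4–n6 (2): add — endpoints in different components.
n7–n9 (3): add — endpoints in different components.
n2–n5 (5): add — endpoints in different components.
n1–n4 (6): add — endpoints in different components.
n3–n8 (7): add — endpoints in different components.
n3–n5 (10): add — endpoints in different components.
n5–n7 (11): add — endpoints in different components.
MST edge set: {n1–n3, n4–n6, n7–n9, n2–n5, n1–n4, n3–n8, n3–n5, n5–n7}.
Of the listed edges, {n1–n3, n2–n5} are in the MST → 2.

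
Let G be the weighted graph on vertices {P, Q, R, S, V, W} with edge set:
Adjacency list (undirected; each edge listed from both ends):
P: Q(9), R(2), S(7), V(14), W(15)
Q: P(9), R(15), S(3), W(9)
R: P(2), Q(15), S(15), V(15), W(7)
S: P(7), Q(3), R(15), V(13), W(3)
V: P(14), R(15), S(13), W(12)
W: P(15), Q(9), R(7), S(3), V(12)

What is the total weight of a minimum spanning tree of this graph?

27

Prim's algorithm from P:
Step 1: cheapest edge leaving the tree is P–R (2); add R.
Step 2: cheapest edge leaving the tree is P–S (7); add S.
Step 3: cheapest edge leaving the tree is Q–S (3); add Q.
Step 4: cheapest edge leaving the tree is S–W (3); add W.
Step 5: cheapest edge leaving the tree is V–W (12); add V.
MST edges: P–R, P–S, Q–S, S–W, V–W; total weight 2+7+3+3+12 = 27.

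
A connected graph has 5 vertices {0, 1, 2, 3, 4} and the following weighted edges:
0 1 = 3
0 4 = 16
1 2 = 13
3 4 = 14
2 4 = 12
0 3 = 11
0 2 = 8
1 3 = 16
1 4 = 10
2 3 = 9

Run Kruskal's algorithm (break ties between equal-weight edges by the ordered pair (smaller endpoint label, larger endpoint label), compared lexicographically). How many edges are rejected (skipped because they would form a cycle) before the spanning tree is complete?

Kruskal's algorithm — process edges by increasing weight (ties by edge label):
0 1 (3): add — endpoints in different components.
0 2 (8): add — endpoints in different components.
2 3 (9): add — endpoints in different components.
1 4 (10): add — endpoints in different components.
Edges rejected before the tree was complete: 0.

0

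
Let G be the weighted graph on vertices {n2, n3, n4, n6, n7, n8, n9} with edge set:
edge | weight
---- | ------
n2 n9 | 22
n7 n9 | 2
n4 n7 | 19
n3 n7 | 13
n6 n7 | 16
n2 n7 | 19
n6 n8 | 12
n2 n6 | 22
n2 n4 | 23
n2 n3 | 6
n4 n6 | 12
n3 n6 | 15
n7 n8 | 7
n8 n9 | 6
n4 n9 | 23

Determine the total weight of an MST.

Prim's algorithm from n3:
Step 1: cheapest edge leaving the tree is n2 n3 (6); add n2.
Step 2: cheapest edge leaving the tree is n3 n7 (13); add n7.
Step 3: cheapest edge leaving the tree is n7 n9 (2); add n9.
Step 4: cheapest edge leaving the tree is n8 n9 (6); add n8.
Step 5: cheapest edge leaving the tree is n6 n8 (12); add n6.
Step 6: cheapest edge leaving the tree is n4 n6 (12); add n4.
MST edges: n2 n3, n3 n7, n7 n9, n8 n9, n6 n8, n4 n6; total weight 6+13+2+6+12+12 = 51.

51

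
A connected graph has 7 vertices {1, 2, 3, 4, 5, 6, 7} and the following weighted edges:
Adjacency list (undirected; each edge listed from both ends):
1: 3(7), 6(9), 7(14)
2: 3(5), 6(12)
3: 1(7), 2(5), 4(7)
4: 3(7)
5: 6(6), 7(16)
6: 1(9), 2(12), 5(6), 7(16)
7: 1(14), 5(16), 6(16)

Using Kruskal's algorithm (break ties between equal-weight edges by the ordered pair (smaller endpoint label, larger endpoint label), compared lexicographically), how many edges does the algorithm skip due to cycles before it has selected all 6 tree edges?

Sort edges by weight, then run Kruskal:
2–3 (5): add — endpoints in different components.
5–6 (6): add — endpoints in different components.
1–3 (7): add — endpoints in different components.
3–4 (7): add — endpoints in different components.
1–6 (9): add — endpoints in different components.
2–6 (12): skip — 2 and 6 already connected.
1–7 (14): add — endpoints in different components.
Edges rejected before the tree was complete: 1.

1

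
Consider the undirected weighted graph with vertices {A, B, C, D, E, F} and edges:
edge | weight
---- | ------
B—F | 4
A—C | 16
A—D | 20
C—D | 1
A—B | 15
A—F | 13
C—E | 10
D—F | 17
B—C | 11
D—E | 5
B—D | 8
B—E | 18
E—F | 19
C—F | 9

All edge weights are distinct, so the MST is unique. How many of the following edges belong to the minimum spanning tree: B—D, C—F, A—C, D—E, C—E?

Sort edges by weight, then run Kruskal:
C—D (1): add. Components now {A} {B} {C,D} {E} {F}
B—F (4): add. Components now {A} {B,F} {C,D} {E}
D—E (5): add. Components now {A} {B,F} {C,D,E}
B—D (8): add. Components now {A} {B,C,D,E,F}
C—F (9): skip — C and F already connected.
C—E (10): skip — C and E already connected.
B—C (11): skip — B and C already connected.
A—F (13): add. Components now {A,B,C,D,E,F}
MST edge set: {C—D, B—F, D—E, B—D, A—F}.
Of the listed edges, {B—D, D—E} are in the MST → 2.

2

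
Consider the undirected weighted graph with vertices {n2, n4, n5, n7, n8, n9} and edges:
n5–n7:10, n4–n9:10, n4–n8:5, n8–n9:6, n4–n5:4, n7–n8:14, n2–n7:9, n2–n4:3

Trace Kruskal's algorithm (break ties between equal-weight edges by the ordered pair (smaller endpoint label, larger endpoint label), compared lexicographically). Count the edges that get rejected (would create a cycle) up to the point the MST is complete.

Kruskal's algorithm — process edges by increasing weight (ties by edge label):
n2–n4 (3): add. Components now {n7} {n8} {n2,n4} {n9} {n5}
n4–n5 (4): add. Components now {n7} {n8} {n2,n4,n5} {n9}
n4–n8 (5): add. Components now {n7} {n2,n4,n5,n8} {n9}
n8–n9 (6): add. Components now {n7} {n2,n4,n5,n8,n9}
n2–n7 (9): add. Components now {n2,n4,n5,n7,n8,n9}
Edges rejected before the tree was complete: 0.

0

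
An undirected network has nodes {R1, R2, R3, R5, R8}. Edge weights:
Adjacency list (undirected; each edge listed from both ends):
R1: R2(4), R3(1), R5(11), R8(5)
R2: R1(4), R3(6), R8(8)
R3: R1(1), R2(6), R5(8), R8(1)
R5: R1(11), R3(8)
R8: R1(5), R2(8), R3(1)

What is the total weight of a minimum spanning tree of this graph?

14

Sort edges by weight, then run Kruskal:
R1–R3 (1): add — endpoints in different components.
R3–R8 (1): add — endpoints in different components.
R1–R2 (4): add — endpoints in different components.
R1–R8 (5): skip — R8 and R1 already connected.
R2–R3 (6): skip — R2 and R3 already connected.
R2–R8 (8): skip — R2 and R8 already connected.
R3–R5 (8): add — endpoints in different components.
MST edges: R1–R3, R3–R8, R1–R2, R3–R5; total weight 1+1+4+8 = 14.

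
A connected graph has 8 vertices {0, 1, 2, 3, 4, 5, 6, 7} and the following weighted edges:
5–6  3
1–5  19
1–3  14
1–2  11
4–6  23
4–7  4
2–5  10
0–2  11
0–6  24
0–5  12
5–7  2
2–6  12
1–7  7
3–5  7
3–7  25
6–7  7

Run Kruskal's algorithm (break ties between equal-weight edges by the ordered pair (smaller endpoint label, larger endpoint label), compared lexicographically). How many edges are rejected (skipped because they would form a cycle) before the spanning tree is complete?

1

Kruskal: consider edges lightest-first.
5–7 (2): add — endpoints in different components.
5–6 (3): add — endpoints in different components.
4–7 (4): add — endpoints in different components.
1–7 (7): add — endpoints in different components.
3–5 (7): add — endpoints in different components.
6–7 (7): skip — 6 and 7 already connected.
2–5 (10): add — endpoints in different components.
0–2 (11): add — endpoints in different components.
Edges rejected before the tree was complete: 1.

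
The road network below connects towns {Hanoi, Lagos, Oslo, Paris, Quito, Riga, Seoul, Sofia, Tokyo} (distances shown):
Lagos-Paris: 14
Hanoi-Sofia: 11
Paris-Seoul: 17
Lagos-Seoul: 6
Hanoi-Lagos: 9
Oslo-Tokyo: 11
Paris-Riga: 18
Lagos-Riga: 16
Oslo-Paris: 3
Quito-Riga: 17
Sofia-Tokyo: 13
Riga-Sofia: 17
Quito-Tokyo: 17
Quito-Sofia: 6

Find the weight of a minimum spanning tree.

Prim, starting at Hanoi.
Step 1: frontier [Hanoi-Lagos 9, Hanoi-Sofia 11] → take Hanoi-Lagos (9); add Lagos.
Step 2: frontier [Hanoi-Sofia 11, Lagos-Seoul 6, Lagos-Paris 14, Lagos-Riga 16] → take Lagos-Seoul (6); add Seoul.
Step 3: frontier [Hanoi-Sofia 11, Lagos-Paris 14, Lagos-Riga 16, Paris-Seoul 17] → take Hanoi-Sofia (11); add Sofia.
Step 4: frontier [Lagos-Paris 14, Lagos-Riga 16, Paris-Seoul 17, Quito-Sofia 6, Sofia-Tokyo 13, Riga-Sofia 17] → take Quito-Sofia (6); add Quito.
Step 5: frontier [Lagos-Paris 14, Lagos-Riga 16, Quito-Riga 17, Quito-Tokyo 17, Paris-Seoul 17, Sofia-Tokyo 13, Riga-Sofia 17] → take Sofia-Tokyo (13); add Tokyo.
Step 6: frontier [Lagos-Paris 14, Lagos-Riga 16, Quito-Riga 17, Paris-Seoul 17, Riga-Sofia 17, Oslo-Tokyo 11] → take Oslo-Tokyo (11); add Oslo.
Step 7: frontier [Lagos-Paris 14, Lagos-Riga 16, Oslo-Paris 3, Quito-Riga 17, Paris-Seoul 17, Riga-Sofia 17] → take Oslo-Paris (3); add Paris.
Step 8: frontier [Lagos-Riga 16, Paris-Riga 18, Quito-Riga 17, Riga-Sofia 17] → take Lagos-Riga (16); add Riga.
MST edges: Hanoi-Lagos, Lagos-Seoul, Hanoi-Sofia, Quito-Sofia, Sofia-Tokyo, Oslo-Tokyo, Oslo-Paris, Lagos-Riga; total weight 9+6+11+6+13+11+3+16 = 75.

75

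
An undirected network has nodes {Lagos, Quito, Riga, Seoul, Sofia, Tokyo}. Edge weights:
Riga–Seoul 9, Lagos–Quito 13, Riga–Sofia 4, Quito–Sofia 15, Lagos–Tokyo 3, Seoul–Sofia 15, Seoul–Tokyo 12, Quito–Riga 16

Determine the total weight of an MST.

41

Prim, starting at Tokyo.
Step 1: frontier [Lagos–Tokyo 3, Seoul–Tokyo 12] → take Lagos–Tokyo (3); add Lagos.
Step 2: frontier [Lagos–Quito 13, Seoul–Tokyo 12] → take Seoul–Tokyo (12); add Seoul.
Step 3: frontier [Lagos–Quito 13, Riga–Seoul 9, Seoul–Sofia 15] → take Riga–Seoul (9); add Riga.
Step 4: frontier [Lagos–Quito 13, Riga–Sofia 4, Quito–Riga 16, Seoul–Sofia 15] → take Riga–Sofia (4); add Sofia.
Step 5: frontier [Lagos–Quito 13, Quito–Riga 16, Quito–Sofia 15] → take Lagos–Quito (13); add Quito.
MST edges: Lagos–Tokyo, Seoul–Tokyo, Riga–Seoul, Riga–Sofia, Lagos–Quito; total weight 3+12+9+4+13 = 41.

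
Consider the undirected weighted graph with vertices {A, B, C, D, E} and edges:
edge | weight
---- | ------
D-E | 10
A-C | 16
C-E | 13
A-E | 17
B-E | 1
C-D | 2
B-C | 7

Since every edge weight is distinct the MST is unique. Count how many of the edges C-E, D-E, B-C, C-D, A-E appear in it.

Sort edges by weight, then run Kruskal:
B-E (1): add — endpoints in different components.
C-D (2): add — endpoints in different components.
B-C (7): add — endpoints in different components.
D-E (10): skip — D and E already connected.
C-E (13): skip — C and E already connected.
A-C (16): add — endpoints in different components.
MST edge set: {B-E, C-D, B-C, A-C}.
Of the listed edges, {B-C, C-D} are in the MST → 2.

2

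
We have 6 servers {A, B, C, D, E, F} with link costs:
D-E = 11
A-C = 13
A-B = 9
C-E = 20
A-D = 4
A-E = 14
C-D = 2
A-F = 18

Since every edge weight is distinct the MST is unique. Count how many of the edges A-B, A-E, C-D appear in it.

Kruskal: consider edges lightest-first.
C-D (2): add — endpoints in different components.
A-D (4): add — endpoints in different components.
A-B (9): add — endpoints in different components.
D-E (11): add — endpoints in different components.
A-C (13): skip — A and C already connected.
A-E (14): skip — A and E already connected.
A-F (18): add — endpoints in different components.
MST edge set: {C-D, A-D, A-B, D-E, A-F}.
Of the listed edges, {A-B, C-D} are in the MST → 2.

2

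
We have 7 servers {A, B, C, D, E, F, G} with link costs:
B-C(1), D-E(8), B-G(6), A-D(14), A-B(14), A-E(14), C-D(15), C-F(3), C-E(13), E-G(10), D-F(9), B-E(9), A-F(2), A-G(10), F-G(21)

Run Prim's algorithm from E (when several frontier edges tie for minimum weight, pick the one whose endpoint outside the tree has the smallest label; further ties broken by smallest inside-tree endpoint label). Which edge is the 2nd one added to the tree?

Prim, starting at E.
Step 1: cheapest edge leaving the tree is D-E (8); add D.
Step 2: cheapest edge leaving the tree is B-E (9); add B.
Step 3: cheapest edge leaving the tree is B-C (1); add C.
Step 4: cheapest edge leaving the tree is C-F (3); add F.
Step 5: cheapest edge leaving the tree is A-F (2); add A.
Step 6: cheapest edge leaving the tree is B-G (6); add G.
The 2nd edge added is B-E.

B-E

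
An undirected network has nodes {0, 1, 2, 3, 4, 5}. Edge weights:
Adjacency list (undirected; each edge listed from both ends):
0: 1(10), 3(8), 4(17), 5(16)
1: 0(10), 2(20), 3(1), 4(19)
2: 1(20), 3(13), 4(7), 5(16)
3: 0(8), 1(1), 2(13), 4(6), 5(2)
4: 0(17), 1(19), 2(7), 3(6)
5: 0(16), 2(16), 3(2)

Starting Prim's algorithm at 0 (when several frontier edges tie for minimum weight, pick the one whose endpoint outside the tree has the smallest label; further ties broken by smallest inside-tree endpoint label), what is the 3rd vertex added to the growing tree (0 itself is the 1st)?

Prim, starting at 0.
Step 1: frontier [0–3 8, 0–1 10, 0–5 16, 0–4 17] → take 0–3 (8); add 3.
Step 2: frontier [0–1 10, 0–5 16, 0–4 17, 1–3 1, 3–5 2, 3–4 6, 2–3 13] → take 1–3 (1); add 1.
Step 3: frontier [0–5 16, 0–4 17, 1–4 19, 1–2 20, 3–5 2, 3–4 6, 2–3 13] → take 3–5 (2); add 5.
Step 4: frontier [0–4 17, 1–4 19, 1–2 20, 3–4 6, 2–3 13, 2–5 16] → take 3–4 (6); add 4.
Step 5: frontier [1–2 20, 2–3 13, 2–4 7, 2–5 16] → take 2–4 (7); add 2.
Vertex order: 0, 3, 1, 5, 4, 2. The 3rd vertex is 1.

1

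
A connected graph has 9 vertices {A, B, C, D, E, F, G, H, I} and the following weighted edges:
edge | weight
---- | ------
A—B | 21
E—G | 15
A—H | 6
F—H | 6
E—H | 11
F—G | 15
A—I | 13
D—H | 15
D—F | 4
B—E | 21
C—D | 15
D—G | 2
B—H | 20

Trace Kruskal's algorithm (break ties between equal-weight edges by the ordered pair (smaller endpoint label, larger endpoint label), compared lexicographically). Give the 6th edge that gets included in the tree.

Kruskal: consider edges lightest-first.
D—G (2): add — endpoints in different components.
D—F (4): add — endpoints in different components.
A—H (6): add — endpoints in different components.
F—H (6): add — endpoints in different components.
E—H (11): add — endpoints in different components.
A—I (13): add — endpoints in different components.
C—D (15): add — endpoints in different components.
D—H (15): skip — D and H already connected.
E—G (15): skip — E and G already connected.
F—G (15): skip — F and G already connected.
B—H (20): add — endpoints in different components.
The 6th edge added is A—I.

A-I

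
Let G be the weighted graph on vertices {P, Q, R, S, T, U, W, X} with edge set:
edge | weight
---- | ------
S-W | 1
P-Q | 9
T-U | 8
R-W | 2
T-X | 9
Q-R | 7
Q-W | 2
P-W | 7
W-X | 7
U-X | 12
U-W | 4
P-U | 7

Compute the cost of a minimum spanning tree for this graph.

Prim's algorithm from W:
Step 1: frontier [S-W 1, Q-W 2, R-W 2, U-W 4, P-W 7, W-X 7] → take S-W (1); add S.
Step 2: frontier [Q-W 2, R-W 2, U-W 4, P-W 7, W-X 7] → take Q-W (2); add Q.
Step 3: frontier [Q-R 7, P-Q 9, R-W 2, U-W 4, P-W 7, W-X 7] → take R-W (2); add R.
Step 4: frontier [P-Q 9, U-W 4, P-W 7, W-X 7] → take U-W (4); add U.
Step 5: frontier [P-Q 9, P-U 7, T-U 8, U-X 12, P-W 7, W-X 7] → take P-U (7); add P.
Step 6: frontier [T-U 8, U-X 12, W-X 7] → take W-X (7); add X.
Step 7: frontier [T-U 8, T-X 9] → take T-U (8); add T.
MST edges: S-W, Q-W, R-W, U-W, P-U, W-X, T-U; total weight 1+2+2+4+7+7+8 = 31.

31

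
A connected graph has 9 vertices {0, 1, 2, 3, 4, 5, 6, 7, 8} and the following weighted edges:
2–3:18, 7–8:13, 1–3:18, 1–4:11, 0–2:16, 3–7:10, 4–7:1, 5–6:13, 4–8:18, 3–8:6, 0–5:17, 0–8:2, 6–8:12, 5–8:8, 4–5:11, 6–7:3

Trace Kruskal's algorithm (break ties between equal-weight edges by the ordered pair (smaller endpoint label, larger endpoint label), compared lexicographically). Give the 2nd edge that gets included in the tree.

0-8

Kruskal: consider edges lightest-first.
4–7 (1): add — endpoints in different components.
0–8 (2): add — endpoints in different components.
6–7 (3): add — endpoints in different components.
3–8 (6): add — endpoints in different components.
5–8 (8): add — endpoints in different components.
3–7 (10): add — endpoints in different components.
1–4 (11): add — endpoints in different components.
4–5 (11): skip — 4 and 5 already connected.
6–8 (12): skip — 6 and 8 already connected.
5–6 (13): skip — 5 and 6 already connected.
7–8 (13): skip — 7 and 8 already connected.
0–2 (16): add — endpoints in different components.
The 2nd edge added is 0–8.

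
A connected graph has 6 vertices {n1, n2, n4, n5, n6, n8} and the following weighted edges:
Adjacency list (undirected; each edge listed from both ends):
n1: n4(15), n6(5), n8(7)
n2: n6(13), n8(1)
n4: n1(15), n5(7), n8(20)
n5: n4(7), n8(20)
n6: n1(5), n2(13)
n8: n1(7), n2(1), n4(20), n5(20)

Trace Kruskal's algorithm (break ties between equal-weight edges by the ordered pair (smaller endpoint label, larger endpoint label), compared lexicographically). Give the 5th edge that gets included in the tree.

n1-n4

Sort edges by weight, then run Kruskal:
n2-n8 (1): add. Components now {n1} {n2,n8} {n5} {n4} {n6}
n1-n6 (5): add. Components now {n1,n6} {n2,n8} {n5} {n4}
n1-n8 (7): add. Components now {n1,n2,n6,n8} {n5} {n4}
n4-n5 (7): add. Components now {n1,n2,n6,n8} {n4,n5}
n2-n6 (13): skip — n2 and n6 already connected.
n1-n4 (15): add. Components now {n1,n2,n4,n5,n6,n8}
The 5th edge added is n1-n4.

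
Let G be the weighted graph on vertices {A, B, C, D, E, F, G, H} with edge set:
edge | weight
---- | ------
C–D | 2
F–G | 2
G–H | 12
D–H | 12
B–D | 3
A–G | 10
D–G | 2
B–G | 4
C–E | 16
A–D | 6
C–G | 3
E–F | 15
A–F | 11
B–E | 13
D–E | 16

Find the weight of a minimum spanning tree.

Kruskal's algorithm — process edges by increasing weight (ties by edge label):
C–D (2): add — endpoints in different components.
D–G (2): add — endpoints in different components.
F–G (2): add — endpoints in different components.
B–D (3): add — endpoints in different components.
C–G (3): skip — C and G already connected.
B–G (4): skip — B and G already connected.
A–D (6): add — endpoints in different components.
A–G (10): skip — A and G already connected.
A–F (11): skip — A and F already connected.
D–H (12): add — endpoints in different components.
G–H (12): skip — G and H already connected.
B–E (13): add — endpoints in different components.
MST edges: C–D, D–G, F–G, B–D, A–D, D–H, B–E; total weight 2+2+2+3+6+12+13 = 40.

40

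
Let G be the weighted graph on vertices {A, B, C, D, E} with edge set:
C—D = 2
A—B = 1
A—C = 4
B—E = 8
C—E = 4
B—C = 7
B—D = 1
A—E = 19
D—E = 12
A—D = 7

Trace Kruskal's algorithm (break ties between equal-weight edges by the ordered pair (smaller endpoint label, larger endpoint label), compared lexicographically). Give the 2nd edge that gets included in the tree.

Kruskal's algorithm — process edges by increasing weight (ties by edge label):
A—B (1): add. Components now {A,B} {C} {D} {E}
B—D (1): add. Components now {A,B,D} {C} {E}
C—D (2): add. Components now {A,B,C,D} {E}
A—C (4): skip — A and C already connected.
C—E (4): add. Components now {A,B,C,D,E}
The 2nd edge added is B—D.

B-D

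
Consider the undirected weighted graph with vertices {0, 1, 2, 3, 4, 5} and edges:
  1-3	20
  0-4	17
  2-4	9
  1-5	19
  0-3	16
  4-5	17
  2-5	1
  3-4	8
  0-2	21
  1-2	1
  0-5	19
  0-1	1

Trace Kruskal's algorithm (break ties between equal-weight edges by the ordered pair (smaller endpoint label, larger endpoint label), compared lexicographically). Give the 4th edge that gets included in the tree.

3-4

Kruskal's algorithm — process edges by increasing weight (ties by edge label):
0-1 (1): add — endpoints in different components.
1-2 (1): add — endpoints in different components.
2-5 (1): add — endpoints in different components.
3-4 (8): add — endpoints in different components.
2-4 (9): add — endpoints in different components.
The 4th edge added is 3-4.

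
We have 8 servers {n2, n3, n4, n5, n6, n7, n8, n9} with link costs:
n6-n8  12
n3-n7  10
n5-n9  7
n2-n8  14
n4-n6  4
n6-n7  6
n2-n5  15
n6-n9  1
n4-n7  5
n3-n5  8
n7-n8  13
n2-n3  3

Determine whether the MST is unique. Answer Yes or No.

Yes

Kruskal's algorithm — process edges by increasing weight (ties by edge label):
n6-n9 (1): add — endpoints in different components.
n2-n3 (3): add — endpoints in different components.
n4-n6 (4): add — endpoints in different components.
n4-n7 (5): add — endpoints in different components.
n6-n7 (6): skip — n7 and n6 already connected.
n5-n9 (7): add — endpoints in different components.
n3-n5 (8): add — endpoints in different components.
n3-n7 (10): skip — n3 and n7 already connected.
n6-n8 (12): add — endpoints in different components.
Every non-tree edge has weight strictly greater than the heaviest edge on the tree path between its endpoints, so the MST is unique.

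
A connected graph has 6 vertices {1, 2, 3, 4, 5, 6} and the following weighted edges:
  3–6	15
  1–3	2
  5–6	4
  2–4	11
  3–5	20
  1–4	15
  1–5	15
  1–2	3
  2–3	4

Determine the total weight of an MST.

35

Kruskal: consider edges lightest-first.
1–3 (2): add. Components now {1,3} {2} {4} {5} {6}
1–2 (3): add. Components now {1,2,3} {4} {5} {6}
2–3 (4): skip — 2 and 3 already connected.
5–6 (4): add. Components now {1,2,3} {4} {5,6}
2–4 (11): add. Components now {1,2,3,4} {5,6}
1–4 (15): skip — 1 and 4 already connected.
1–5 (15): add. Components now {1,2,3,4,5,6}
MST edges: 1–3, 1–2, 5–6, 2–4, 1–5; total weight 2+3+4+11+15 = 35.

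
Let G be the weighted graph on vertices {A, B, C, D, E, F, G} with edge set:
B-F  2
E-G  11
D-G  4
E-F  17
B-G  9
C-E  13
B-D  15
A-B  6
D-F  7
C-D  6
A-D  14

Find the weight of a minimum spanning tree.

Grow the tree from D using Prim:
Step 1: cheapest edge leaving the tree is D-G (4); add G.
Step 2: cheapest edge leaving the tree is C-D (6); add C.
Step 3: cheapest edge leaving the tree is D-F (7); add F.
Step 4: cheapest edge leaving the tree is B-F (2); add B.
Step 5: cheapest edge leaving the tree is A-B (6); add A.
Step 6: cheapest edge leaving the tree is E-G (11); add E.
MST edges: D-G, C-D, D-F, B-F, A-B, E-G; total weight 4+6+7+2+6+11 = 36.

36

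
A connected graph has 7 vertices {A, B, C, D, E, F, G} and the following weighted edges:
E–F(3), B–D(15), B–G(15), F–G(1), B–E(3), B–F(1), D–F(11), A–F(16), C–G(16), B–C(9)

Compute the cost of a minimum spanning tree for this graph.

41

Prim, starting at A.
Step 1: frontier [A–F 16] → take A–F (16); add F.
Step 2: frontier [B–F 1, F–G 1, E–F 3, D–F 11] → take B–F (1); add B.
Step 3: frontier [B–E 3, B–C 9, B–D 15, B–G 15, F–G 1, E–F 3, D–F 11] → take F–G (1); add G.
Step 4: frontier [B–E 3, B–C 9, B–D 15, E–F 3, D–F 11, C–G 16] → take B–E (3); add E.
Step 5: frontier [B–C 9, B–D 15, D–F 11, C–G 16] → take B–C (9); add C.
Step 6: frontier [B–D 15, D–F 11] → take D–F (11); add D.
MST edges: A–F, B–F, F–G, B–E, B–C, D–F; total weight 16+1+1+3+9+11 = 41.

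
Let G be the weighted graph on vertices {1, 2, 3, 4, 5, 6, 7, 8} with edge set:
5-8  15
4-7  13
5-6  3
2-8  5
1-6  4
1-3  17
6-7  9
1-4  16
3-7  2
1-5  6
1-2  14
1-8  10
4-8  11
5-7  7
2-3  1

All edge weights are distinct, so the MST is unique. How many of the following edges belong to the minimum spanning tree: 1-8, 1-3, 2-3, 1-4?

1

Kruskal's algorithm — process edges by increasing weight (ties by edge label):
2-3 (1): add — endpoints in different components.
3-7 (2): add — endpoints in different components.
5-6 (3): add — endpoints in different components.
1-6 (4): add — endpoints in different components.
2-8 (5): add — endpoints in different components.
1-5 (6): skip — 1 and 5 already connected.
5-7 (7): add — endpoints in different components.
6-7 (9): skip — 6 and 7 already connected.
1-8 (10): skip — 1 and 8 already connected.
4-8 (11): add — endpoints in different components.
MST edge set: {2-3, 3-7, 5-6, 1-6, 2-8, 5-7, 4-8}.
Of the listed edges, {2-3} are in the MST → 1.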